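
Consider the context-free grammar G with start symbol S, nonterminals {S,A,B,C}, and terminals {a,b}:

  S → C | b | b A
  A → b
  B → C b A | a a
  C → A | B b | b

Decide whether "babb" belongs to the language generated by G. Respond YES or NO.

CNF form of G:
  S -> B T0 | T0 A | b
  A -> b
  B -> C X2 | T1 T1
  C -> B T0 | b
  T0 -> b
  T1 -> a
  X2 -> T0 A

CYK table (by increasing span):
  cell(0,0) b: {A,C,S,T0}  orig:{A,C,S}
  cell(1,1) a: {T1}  orig:{}
  cell(2,2) b: {A,C,S,T0}  orig:{A,C,S}
  cell(3,3) b: {A,C,S,T0}  orig:{A,C,S}
  cell(0,1) ba: ∅
  cell(1,2) ab: ∅
  cell(2,3) bb: {S,X2}  orig:{S}
  cell(0,2) bab: ∅
  cell(1,3) abb: ∅
  cell(0,3) babb: ∅

S ∉ T[0,3] ⇒ NO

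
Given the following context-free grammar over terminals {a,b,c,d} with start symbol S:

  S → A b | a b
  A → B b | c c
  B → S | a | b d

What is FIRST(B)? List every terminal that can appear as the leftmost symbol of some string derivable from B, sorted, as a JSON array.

FIRST sets, iterate to fixpoint:
[1]
  A via A→c c: +{c}
  B via B→a: +{a}
  B via B→b d: +{b}
  S via S→A b: +{c}
  S via S→a b: +{a}
  FIRST(S)={a,c}  FIRST(A)={c}  FIRST(B)={a,b}
[2]
  A via A→B b: +{a,b}
  B via B→S: +{c}
  S via S→A b: +{b}
  FIRST(S)={a,b,c}  FIRST(A)={a,b,c}  FIRST(B)={a,b,c}
[3] (stable)
  FIRST(S)={a,b,c}  FIRST(A)={a,b,c}  FIRST(B)={a,b,c}

FIRST(B) = ["a", "b", "c"]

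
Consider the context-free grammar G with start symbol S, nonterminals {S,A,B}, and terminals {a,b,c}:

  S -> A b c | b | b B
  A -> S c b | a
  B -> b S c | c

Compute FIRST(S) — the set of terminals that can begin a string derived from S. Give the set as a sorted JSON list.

FIRST sets, iterate to fixpoint:
iter 1:
  A via A→a: +{a}
  B via B→b S c: +{b}
  B via B→c: +{c}
  S via S→A b c: +{a}
  S via S→b: +{b}
  S: {a,b}  A: {a}  B: {b,c}
iter 2:
  A via A→S c b: +{b}
  S: {a,b}  A: {a,b}  B: {b,c}
iter 3: — fixpoint
  S: {a,b}  A: {a,b}  B: {b,c}

FIRST(S) = ["a", "b"]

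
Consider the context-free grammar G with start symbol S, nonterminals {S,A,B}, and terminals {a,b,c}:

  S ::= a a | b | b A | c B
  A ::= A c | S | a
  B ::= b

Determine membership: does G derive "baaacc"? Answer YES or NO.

Convert to CNF:
  S -> T0 B | T1 T1 | T2 A | b
  A -> A T0 | T0 B | T1 T1 | T2 A | a | b
  B -> b
  T0 -> c
  T1 -> a
  T2 -> b

Fill CYK table bottom-up:
  [0..0]={A,B,S,T2}  "b"  orig:{A,B,S}
  [1..1]={A,T1}  "a"  orig:{A}
  [2..2]={A,T1}  "a"  orig:{A}
  [3..3]={A,T1}  "a"  orig:{A}
  [4..4]={T0}  "c"  orig:{}
  [5..5]={T0}  "c"  orig:{}
  [0..1]={A,S}  "ba"
  [1..2]={A,S}  "aa"
  [2..3]={A,S}  "aa"
  [3..4]={A}  "ac"
  [4..5]=∅  "cc"
  [0..2]={A,S}  "baa"
  [1..3]=∅  "aaa"
  [2..4]={A}  "aac"
  [3..5]={A}  "acc"
  [0..3]=∅  "baaa"
  [1..4]=∅  "aaac"
  [2..5]={A}  "aacc"
  [0..4]=∅  "baaac"
  [1..5]=∅  "aaacc"
  [0..5]=∅  "baaacc"

S ∉ T[0,5] ⇒ NO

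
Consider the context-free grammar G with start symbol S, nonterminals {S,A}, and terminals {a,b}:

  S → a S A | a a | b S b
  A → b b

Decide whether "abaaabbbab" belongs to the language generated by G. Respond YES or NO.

Convert to CNF:
  S -> T0 X3 | T1 T1 | T1 X2
  A -> T0 T0
  T0 -> b
  T1 -> a
  X2 -> S A
  X3 -> S T0

CYK table (by increasing span):
  [0..0]={T1}  "a"  orig:{}
  [1..1]={T0}  "b"  orig:{}
  [2..2]={T1}  "a"  orig:{}
  [3..3]={T1}  "a"  orig:{}
  [4..4]={T1}  "a"  orig:{}
  [5..5]={T0}  "b"  orig:{}
  [6..6]={T0}  "b"  orig:{}
  [7..7]={T0}  "b"  orig:{}
  [8..8]={T1}  "a"  orig:{}
  [9..9]={T0}  "b"  orig:{}
  [0..1]=∅  "ab"
  [1..2]=∅  "ba"
  [2..3]={S}  "aa"
  [3..4]={S}  "aa"
  [4..5]=∅  "ab"
  [5..6]={A}  "bb"
  [6..7]={A}  "bb"
  [7..8]=∅  "ba"
  [8..9]=∅  "ab"
  [0..2]=∅  "aba"
  [1..3]=∅  "baa"
  [2..4]=∅  "aaa"
  [3..5]={X3}  "aab"  orig:{}
  [4..6]=∅  "abb"
  [5..7]=∅  "bbb"
  [6..8]=∅  "bba"
  [7..9]=∅  "bab"
  [0..3]=∅  "abaa"
  [1..4]=∅  "baaa"
  [2..5]=∅  "aaab"
  [3..6]={X2}  "aabb"  orig:{}
  [4..7]=∅  "abbb"
  [5..8]=∅  "bbba"
  [6..9]=∅  "bbab"
  [0..4]=∅  "abaaa"
  [1..5]=∅  "baaab"
  [2..6]={S}  "aaabb"
  [3..7]=∅  "aabbb"
  [4..8]=∅  "abbba"
  [5..9]=∅  "bbbab"
  [0..5]=∅  "abaaab"
  [1..6]=∅  "baaabb"
  [2..7]={X3}  "aaabbb"  orig:{}
  [3..8]=∅  "aabbba"
  [4..9]=∅  "abbbab"
  [0..6]=∅  "abaaabb"
  [1..7]={S}  "baaabbb"
  [2..8]=∅  "aaabbba"
  [3..9]=∅  "aabbbab"
  [0..7]=∅  "abaaabbb"
  [1..8]=∅  "baaabbba"
  [2..9]=∅  "aaabbbab"
  [0..8]=∅  "abaaabbba"
  [1..9]=∅  "baaabbbab"
  [0..9]=∅  "abaaabbbab"

S ∉ T[0,9] ⇒ NO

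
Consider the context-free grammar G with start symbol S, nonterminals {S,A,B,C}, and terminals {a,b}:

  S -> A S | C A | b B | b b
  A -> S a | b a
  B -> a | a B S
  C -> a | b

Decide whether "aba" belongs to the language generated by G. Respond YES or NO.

Convert to CNF:
  S -> A S | C A | T1 B | T1 T1
  A -> S T0 | T1 T0
  B -> T0 X2 | a
  C -> a | b
  T0 -> a
  T1 -> b
  X2 -> B S

CYK table (by increasing span):
  cell(0,0) a: {B,C,T0}  orig:{B,C}
  cell(1,1) b: {C,T1}  orig:{C}
  cell(2,2) a: {B,C,T0}  orig:{B,C}
  cell(0,1) ab: ∅
  cell(1,2) ba: {A,S}
  cell(0,2) aba: {S,X2}  orig:{S}

S ∈ T[0,2] ⇒ YES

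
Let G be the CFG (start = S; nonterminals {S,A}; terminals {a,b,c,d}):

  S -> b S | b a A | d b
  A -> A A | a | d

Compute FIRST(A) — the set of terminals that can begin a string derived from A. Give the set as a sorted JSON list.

FIRST iteration:
[1]
  A via A→a: +{a}
  A via A→d: +{d}
  S via S→b S: +{b}
  S via S→d b: +{d}
  S: {b,d}  A: {a,d}
[2] (no change)
  S: {b,d}  A: {a,d}

FIRST(A) = ["a", "d"]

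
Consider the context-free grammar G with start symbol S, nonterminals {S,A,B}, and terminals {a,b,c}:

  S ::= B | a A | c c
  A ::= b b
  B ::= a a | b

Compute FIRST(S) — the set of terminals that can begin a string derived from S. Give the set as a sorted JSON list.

FIRST sets, iterate to fixpoint:
round 1:
  A via A→b b: +{b}
  B via B→a a: +{a}
  B via B→b: +{b}
  S via S→B: +{a,b}
  S via S→c c: +{c}
  FIRST(S)={a,b,c}  FIRST(A)={b}  FIRST(B)={a,b}
round 2: done
  FIRST(S)={a,b,c}  FIRST(A)={b}  FIRST(B)={a,b}

FIRST(S) = ["a", "b", "c"]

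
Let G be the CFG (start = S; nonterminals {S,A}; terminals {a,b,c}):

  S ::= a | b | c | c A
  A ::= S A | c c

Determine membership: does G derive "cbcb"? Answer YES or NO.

Convert to CNF:
  S -> T0 A | a | b | c
  A -> S A | T0 T0
  T0 -> c

Fill CYK table bottom-up:
  T[0,0] 'c' = {S,T0}  orig:{S}
  T[1,1] 'b' = {S}
  T[2,2] 'c' = {S,T0}  orig:{S}
  T[3,3] 'b' = {S}
  T[0,1] 'cb' = ∅
  T[1,2] 'bc' = ∅
  T[2,3] 'cb' = ∅
  T[0,2] 'cbc' = ∅
  T[1,3] 'bcb' = ∅
  T[0,3] 'cbcb' = ∅

S ∉ T[0,3] ⇒ NO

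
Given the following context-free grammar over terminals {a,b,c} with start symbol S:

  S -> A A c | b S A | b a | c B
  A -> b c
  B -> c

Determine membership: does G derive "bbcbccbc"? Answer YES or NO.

CNF form of G:
  S -> A X3 | T0 T2 | T0 X4 | T1 B
  A -> T0 T1
  B -> c
  T0 -> b
  T1 -> c
  T2 -> a
  X3 -> A T1
  X4 -> S A

CYK table (by increasing span):
  [0..0]={T0}  "b"  orig:{}
  [1..1]={T0}  "b"  orig:{}
  [2..2]={B,T1}  "c"  orig:{B}
  [3..3]={T0}  "b"  orig:{}
  [4..4]={B,T1}  "c"  orig:{B}
  [5..5]={B,T1}  "c"  orig:{B}
  [6..6]={T0}  "b"  orig:{}
  [7..7]={B,T1}  "c"  orig:{B}
  [0..1]=∅  "bb"
  [1..2]={A}  "bc"
  [2..3]=∅  "cb"
  [3..4]={A}  "bc"
  [4..5]={S}  "cc"
  [5..6]=∅  "cb"
  [6..7]={A}  "bc"
  [0..2]=∅  "bbc"
  [1..3]=∅  "bcb"
  [2..4]=∅  "cbc"
  [3..5]={X3}  "bcc"  orig:{}
  [4..6]=∅  "ccb"
  [5..7]=∅  "cbc"
  [0..3]=∅  "bbcb"
  [1..4]=∅  "bcbc"
  [2..5]=∅  "cbcc"
  [3..6]=∅  "bccb"
  [4..7]={X4}  "ccbc"  orig:{}
  [0..4]=∅  "bbcbc"
  [1..5]={S}  "bcbcc"
  [2..6]=∅  "cbccb"
  [3..7]={S}  "bccbc"
  [0..5]=∅  "bbcbcc"
  [1..6]=∅  "bcbccb"
  [2..7]=∅  "cbccbc"
  [0..6]=∅  "bbcbccb"
  [1..7]={X4}  "bcbccbc"  orig:{}
  [0..7]={S}  "bbcbccbc"

S ∈ T[0,7] ⇒ YES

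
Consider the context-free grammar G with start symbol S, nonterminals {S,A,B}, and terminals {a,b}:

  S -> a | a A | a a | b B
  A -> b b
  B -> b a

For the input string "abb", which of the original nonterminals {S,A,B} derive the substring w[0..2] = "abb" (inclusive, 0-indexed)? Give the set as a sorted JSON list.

CNF form of G:
  S -> T0 B | T1 A | T1 T1 | a
  A -> T0 T0
  B -> T0 T1
  T0 -> b
  T1 -> a

CYK fill, restricted to cells inside w[0..2]:
  cell(0,0) a: {S,T1}  orig:{S}
  cell(1,1) b: {T0}  orig:{}
  cell(2,2) b: {T0}  orig:{}
  cell(0,1) ab: ∅
  cell(1,2) bb: {A}
  cell(0,2) abb: {S}

Original NTs in T[0,2] deriving "abb": ["S"]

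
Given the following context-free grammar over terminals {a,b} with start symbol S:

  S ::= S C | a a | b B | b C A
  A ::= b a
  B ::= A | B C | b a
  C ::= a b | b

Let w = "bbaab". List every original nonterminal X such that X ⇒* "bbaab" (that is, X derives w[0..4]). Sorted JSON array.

CNF form of G:
  S -> S C | T0 B | T0 X2 | T1 T1
  A -> T0 T1
  B -> B C | T0 T1
  C -> T1 T0 | b
  T0 -> b
  T1 -> a
  X2 -> C A

CYK table (by increasing span), restricted to cells inside w[0..4]:
  [0..0]={C,T0}  "b"  orig:{C}
  [1..1]={C,T0}  "b"  orig:{C}
  [2..2]={T1}  "a"  orig:{}
  [3..3]={T1}  "a"  orig:{}
  [4..4]={C,T0}  "b"  orig:{C}
  [0..1]=∅  "bb"
  [1..2]={A,B}  "ba"
  [2..3]={S}  "aa"
  [3..4]={C}  "ab"
  [0..2]={S,X2}  "bba"  orig:{S}
  [1..3]=∅  "baa"
  [2..4]={S}  "aab"
  [0..3]=∅  "bbaa"
  [1..4]={B}  "baab"
  [0..4]={S}  "bbaab"

Original NTs in T[0,4] deriving "bbaab": ["S"]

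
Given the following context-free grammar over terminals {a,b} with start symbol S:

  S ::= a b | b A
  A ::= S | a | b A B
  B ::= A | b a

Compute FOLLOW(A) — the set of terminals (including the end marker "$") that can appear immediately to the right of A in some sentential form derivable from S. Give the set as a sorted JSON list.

FIRST iteration:
iter 1:
  A via A→a: +{a}
  A via A→b A B: +{b}
  B via B→A: +{a,b}
  S via S→a b: +{a}
  S via S→b A: +{b}
  FIRST(S)={a,b}  FIRST(A)={a,b}  FIRST(B)={a,b}
iter 2: (no change)
  FIRST(S)={a,b}  FIRST(A)={a,b}  FIRST(B)={a,b}

Compute FOLLOW by fixpoint:
seed FOLLOW(S) with $
round 1:
  A→b A B: FOLLOW(A) ⊇ FIRST(B) = {a,b}; new: +{a,b}
  A→b A B: FOLLOW(B) ⊇ FOLLOW(A) ⊇ {a,b}; new: +{a,b}
  S→b A: FOLLOW(A) ⊇ FOLLOW(S) ⊇ {$}; new: +{$}
  FOLLOW(S)={$}  FOLLOW(A)={$,a,b}  FOLLOW(B)={a,b}
round 2:
  A→S: FOLLOW(S) ⊇ FOLLOW(A) ⊇ {$,a,b}; new: +{a,b}
  A→b A B: FOLLOW(B) ⊇ FOLLOW(A) ⊇ {$,a,b}; new: +{$}
  FOLLOW(S)={$,a,b}  FOLLOW(A)={$,a,b}  FOLLOW(B)={$,a,b}
round 3: (no change)
  FOLLOW(S)={$,a,b}  FOLLOW(A)={$,a,b}  FOLLOW(B)={$,a,b}

FOLLOW(A) = ["$", "a", "b"]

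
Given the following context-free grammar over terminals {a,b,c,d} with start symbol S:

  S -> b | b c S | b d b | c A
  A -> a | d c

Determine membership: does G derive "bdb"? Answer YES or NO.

CNF form of G:
  S -> T1 A | T2 X3 | T2 X4 | b
  A -> T0 T1 | a
  T0 -> d
  T1 -> c
  T2 -> b
  X3 -> T1 S
  X4 -> T0 T2

CYK table (by increasing span):
  T[0,0] 'b' = {S,T2}  orig:{S}
  T[1,1] 'd' = {T0}  orig:{}
  T[2,2] 'b' = {S,T2}  orig:{S}
  T[0,1] 'bd' = ∅
  T[1,2] 'db' = {X4}  orig:{}
  T[0,2] 'bdb' = {S}

S ∈ T[0,2] ⇒ YES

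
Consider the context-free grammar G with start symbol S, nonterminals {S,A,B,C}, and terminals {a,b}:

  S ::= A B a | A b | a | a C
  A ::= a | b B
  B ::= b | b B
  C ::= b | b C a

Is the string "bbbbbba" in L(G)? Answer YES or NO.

Convert to CNF:
  S -> A T0 | A X3 | T1 C | a
  A -> T0 B | a
  B -> T0 B | b
  C -> T0 X2 | b
  T0 -> b
  T1 -> a
  X2 -> C T1
  X3 -> B T1

CYK table (by increasing span):
  T[0,0] 'b' = {B,C,T0}  orig:{B,C}
  T[1,1] 'b' = {B,C,T0}  orig:{B,C}
  T[2,2] 'b' = {B,C,T0}  orig:{B,C}
  T[3,3] 'b' = {B,C,T0}  orig:{B,C}
  T[4,4] 'b' = {B,C,T0}  orig:{B,C}
  T[5,5] 'b' = {B,C,T0}  orig:{B,C}
  T[6,6] 'a' = {A,S,T1}  orig:{A,S}
  T[0,1] 'bb' = {A,B}
  T[1,2] 'bb' = {A,B}
  T[2,3] 'bb' = {A,B}
  T[3,4] 'bb' = {A,B}
  T[4,5] 'bb' = {A,B}
  T[5,6] 'ba' = {X2,X3}  orig:{}
  T[0,2] 'bbb' = {A,B,S}
  T[1,3] 'bbb' = {A,B,S}
  T[2,4] 'bbb' = {A,B,S}
  T[3,5] 'bbb' = {A,B,S}
  T[4,6] 'bba' = {C,X3}  orig:{C}
  T[0,3] 'bbbb' = {A,B,S}
  T[1,4] 'bbbb' = {A,B,S}
  T[2,5] 'bbbb' = {A,B,S}
  T[3,6] 'bbba' = {S,X3}  orig:{S}
  T[0,4] 'bbbbb' = {A,B,S}
  T[1,5] 'bbbbb' = {A,B,S}
  T[2,6] 'bbbba' = {S,X3}  orig:{S}
  T[0,5] 'bbbbbb' = {A,B,S}
  T[1,6] 'bbbbba' = {S,X3}  orig:{S}
  T[0,6] 'bbbbbba' = {S,X3}  orig:{S}

S ∈ T[0,6] ⇒ YES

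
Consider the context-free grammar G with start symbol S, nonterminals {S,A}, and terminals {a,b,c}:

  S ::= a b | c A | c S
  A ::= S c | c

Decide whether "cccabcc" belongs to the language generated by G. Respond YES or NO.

CNF form of G:
  S -> T0 A | T0 S | T1 T2
  A -> S T0 | c
  T0 -> c
  T1 -> a
  T2 -> b

Fill CYK table bottom-up:
  T[0,0] 'c' = {A,T0}  orig:{A}
  T[1,1] 'c' = {A,T0}  orig:{A}
  T[2,2] 'c' = {A,T0}  orig:{A}
  T[3,3] 'a' = {T1}  orig:{}
  T[4,4] 'b' = {T2}  orig:{}
  T[5,5] 'c' = {A,T0}  orig:{A}
  T[6,6] 'c' = {A,T0}  orig:{A}
  T[0,1] 'cc' = {S}
  T[1,2] 'cc' = {S}
  T[2,3] 'ca' = ∅
  T[3,4] 'ab' = {S}
  T[4,5] 'bc' = ∅
  T[5,6] 'cc' = {S}
  T[0,2] 'ccc' = {A,S}
  T[1,3] 'cca' = ∅
  T[2,4] 'cab' = {S}
  T[3,5] 'abc' = {A}
  T[4,6] 'bcc' = ∅
  T[0,3] 'ccca' = ∅
  T[1,4] 'ccab' = {S}
  T[2,5] 'cabc' = {A,S}
  T[3,6] 'abcc' = ∅
  T[0,4] 'cccab' = {S}
  T[1,5] 'ccabc' = {A,S}
  T[2,6] 'cabcc' = {A}
  T[0,5] 'cccabc' = {A,S}
  T[1,6] 'ccabcc' = {A,S}
  T[0,6] 'cccabcc' = {A,S}

S ∈ T[0,6] ⇒ YES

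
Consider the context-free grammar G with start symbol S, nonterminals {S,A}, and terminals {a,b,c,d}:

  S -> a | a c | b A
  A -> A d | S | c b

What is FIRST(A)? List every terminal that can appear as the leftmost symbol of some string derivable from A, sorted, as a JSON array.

Compute FIRST by fixpoint:
pass 1:
  A via A→c b: +{c}
  S via S→a: +{a}
  S via S→b A: +{b}
  FIRST[S]={a,b}  FIRST[A]={c}
pass 2:
  A via A→S: +{a,b}
  FIRST[S]={a,b}  FIRST[A]={a,b,c}
pass 3: (stable)
  FIRST[S]={a,b}  FIRST[A]={a,b,c}

FIRST(A) = ["a", "b", "c"]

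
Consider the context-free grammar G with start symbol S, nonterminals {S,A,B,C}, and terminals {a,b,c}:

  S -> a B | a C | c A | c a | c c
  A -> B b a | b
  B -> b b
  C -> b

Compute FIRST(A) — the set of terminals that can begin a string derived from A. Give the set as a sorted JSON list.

FIRST sets, iterate to fixpoint:
pass 1:
  A via A→b: +{b}
  B via B→b b: +{b}
  C via C→b: +{b}
  S via S→a B: +{a}
  S via S→c A: +{c}
  S: {a,c}  A: {b}  B: {b}  C: {b}
pass 2: (stable)
  S: {a,c}  A: {b}  B: {b}  C: {b}

FIRST(A) = ["b"]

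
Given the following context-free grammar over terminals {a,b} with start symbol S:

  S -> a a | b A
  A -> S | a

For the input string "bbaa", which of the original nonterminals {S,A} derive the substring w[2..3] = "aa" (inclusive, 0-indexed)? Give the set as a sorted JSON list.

Convert to CNF:
  S -> T0 T0 | T1 A
  A -> T0 T0 | T1 A | a
  T0 -> a
  T1 -> b

Fill CYK table bottom-up — only the sub-triangle for w[2..3]:
  T[2,2] 'a' = {A,T0}  orig:{A}
  T[3,3] 'a' = {A,T0}  orig:{A}
  T[2,3] 'aa' = {A,S}

Original NTs in T[2,3] deriving "aa": ["A", "S"]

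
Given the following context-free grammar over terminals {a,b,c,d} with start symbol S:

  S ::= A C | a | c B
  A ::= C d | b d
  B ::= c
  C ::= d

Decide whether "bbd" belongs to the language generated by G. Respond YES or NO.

Convert to CNF:
  S -> A C | T2 B | a
  A -> C T0 | T1 T0
  B -> c
  C -> d
  T0 -> d
  T1 -> b
  T2 -> c

CYK table (by increasing span):
  cell(0,0) b: {T1}  orig:{}
  cell(1,1) b: {T1}  orig:{}
  cell(2,2) d: {C,T0}  orig:{C}
  cell(0,1) bb: ∅
  cell(1,2) bd: {A}
  cell(0,2) bbd: ∅

S ∉ T[0,2] ⇒ NO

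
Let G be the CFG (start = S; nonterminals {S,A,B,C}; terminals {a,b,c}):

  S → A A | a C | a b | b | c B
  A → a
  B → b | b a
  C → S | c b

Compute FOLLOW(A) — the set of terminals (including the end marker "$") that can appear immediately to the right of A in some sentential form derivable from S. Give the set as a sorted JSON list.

Compute FIRST by fixpoint:
iter 1:
  A via A→a: +{a}
  B via B→b: +{b}
  C via C→c b: +{c}
  S via S→A A: +{a}
  S via S→b: +{b}
  S via S→c B: +{c}
  FIRST(S)={a,b,c}  FIRST(A)={a}  FIRST(B)={b}  FIRST(C)={c}
iter 2:
  C via C→S: +{a,b}
  FIRST(S)={a,b,c}  FIRST(A)={a}  FIRST(B)={b}  FIRST(C)={a,b,c}
iter 3: done
  FIRST(S)={a,b,c}  FIRST(A)={a}  FIRST(B)={b}  FIRST(C)={a,b,c}

FOLLOW iteration:
seed FOLLOW(S) with $
[1]
  S→A A: FOLLOW(A) ⊇ FIRST(A) = {a}; new: +{a}
  S→A A: FOLLOW(A) ⊇ FOLLOW(S) ⊇ {$}; new: +{$}
  S→a C: FOLLOW(C) ⊇ FOLLOW(S) ⊇ {$}; new: +{$}
  S→c B: FOLLOW(B) ⊇ FOLLOW(S) ⊇ {$}; new: +{$}
  S: {$}  A: {$,a}  B: {$}  C: {$}
[2] — fixpoint
  S: {$}  A: {$,a}  B: {$}  C: {$}

FOLLOW(A) = ["$", "a"]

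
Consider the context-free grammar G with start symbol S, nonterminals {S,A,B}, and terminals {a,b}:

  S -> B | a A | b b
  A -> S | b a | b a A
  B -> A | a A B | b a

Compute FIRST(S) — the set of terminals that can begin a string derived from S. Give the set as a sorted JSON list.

FIRST sets, iterate to fixpoint:
iter 1:
  A via A→b a: +{b}
  B via B→A: +{b}
  B via B→a A B: +{a}
  S via S→B: +{a,b}
  S: {a,b}  A: {b}  B: {a,b}
iter 2:
  A via A→S: +{a}
  S: {a,b}  A: {a,b}  B: {a,b}
iter 3: done
  S: {a,b}  A: {a,b}  B: {a,b}

FIRST(S) = ["a", "b"]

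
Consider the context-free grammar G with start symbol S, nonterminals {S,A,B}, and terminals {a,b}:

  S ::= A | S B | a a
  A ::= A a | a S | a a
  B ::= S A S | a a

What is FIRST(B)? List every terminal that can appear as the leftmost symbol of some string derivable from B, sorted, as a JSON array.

FIRST sets, iterate to fixpoint:
round 1:
  A via A→a S: +{a}
  B via B→a a: +{a}
  S via S→A: +{a}
  FIRST(S)={a}  FIRST(A)={a}  FIRST(B)={a}
round 2: (no change)
  FIRST(S)={a}  FIRST(A)={a}  FIRST(B)={a}

FIRST(B) = ["a"]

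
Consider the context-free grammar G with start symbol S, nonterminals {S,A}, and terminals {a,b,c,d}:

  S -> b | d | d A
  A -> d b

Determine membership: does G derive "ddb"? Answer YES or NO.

Convert to CNF:
  S -> T0 A | b | d
  A -> T0 T1
  T0 -> d
  T1 -> b

Fill CYK table bottom-up:
  [0..0]={S,T0}  "d"  orig:{S}
  [1..1]={S,T0}  "d"  orig:{S}
  [2..2]={S,T1}  "b"  orig:{S}
  [0..1]=∅  "dd"
  [1..2]={A}  "db"
  [0..2]={S}  "ddb"

S ∈ T[0,2] ⇒ YES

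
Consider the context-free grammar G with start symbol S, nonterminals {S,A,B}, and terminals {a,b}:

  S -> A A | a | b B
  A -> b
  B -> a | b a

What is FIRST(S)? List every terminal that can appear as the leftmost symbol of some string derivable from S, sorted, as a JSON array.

Compute FIRST by fixpoint:
round 1:
  A via A→b: +{b}
  B via B→a: +{a}
  B via B→b a: +{b}
  S via S→A A: +{b}
  S via S→a: +{a}
  FIRST[S]={a,b}  FIRST[A]={b}  FIRST[B]={a,b}
round 2: — fixpoint
  FIRST[S]={a,b}  FIRST[A]={b}  FIRST[B]={a,b}

FIRST(S) = ["a", "b"]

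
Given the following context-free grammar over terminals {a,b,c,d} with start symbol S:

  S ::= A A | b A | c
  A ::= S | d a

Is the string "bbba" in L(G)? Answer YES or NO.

CNF form of G:
  S -> A A | T0 A | c
  A -> A A | T0 A | T1 T2 | c
  T0 -> b
  T1 -> d
  T2 -> a

CYK table (by increasing span):
  [0..0]={T0}  "b"  orig:{}
  [1..1]={T0}  "b"  orig:{}
  [2..2]={T0}  "b"  orig:{}
  [3..3]={T2}  "a"  orig:{}
  [0..1]=∅  "bb"
  [1..2]=∅  "bb"
  [2..3]=∅  "ba"
  [0..2]=∅  "bbb"
  [1..3]=∅  "bba"
  [0..3]=∅  "bbba"

S ∉ T[0,3] ⇒ NO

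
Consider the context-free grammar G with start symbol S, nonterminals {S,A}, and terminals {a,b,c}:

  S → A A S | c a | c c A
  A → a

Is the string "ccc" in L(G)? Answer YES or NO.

CNF form of G:
  S -> A X2 | T0 T1 | T0 X3
  A -> a
  T0 -> c
  T1 -> a
  X2 -> A S
  X3 -> T0 A

CYK table (by increasing span):
  cell(0,0) c: {T0}  orig:{}
  cell(1,1) c: {T0}  orig:{}
  cell(2,2) c: {T0}  orig:{}
  cell(0,1) cc: ∅
  cell(1,2) cc: ∅
  cell(0,2) ccc: ∅

S ∉ T[0,2] ⇒ NO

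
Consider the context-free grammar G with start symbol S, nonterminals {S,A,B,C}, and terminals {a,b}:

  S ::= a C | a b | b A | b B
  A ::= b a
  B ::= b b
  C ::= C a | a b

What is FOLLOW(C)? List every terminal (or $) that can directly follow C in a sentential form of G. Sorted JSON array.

Compute FIRST by fixpoint:
pass 1:
  A via A→b a: +{b}
  B via B→b b: +{b}
  C via C→a b: +{a}
  S via S→a C: +{a}
  S via S→b A: +{b}
  S: {a,b}  A: {b}  B: {b}  C: {a}
pass 2: done
  S: {a,b}  A: {b}  B: {b}  C: {a}

Compute FOLLOW by fixpoint:
initialize: $ ∈ FOLLOW(S)
pass 1:
  C→C a: FOLLOW(C) ⊇ FIRST(a) = {a}; new: +{a}
  S→a C: FOLLOW(C) ⊇ FOLLOW(S) ⊇ {$}; new: +{$}
  S→b A: FOLLOW(A) ⊇ FOLLOW(S) ⊇ {$}; new: +{$}
  S→b B: FOLLOW(B) ⊇ FOLLOW(S) ⊇ {$}; new: +{$}
  FOLLOW[S]={$}  FOLLOW[A]={$}  FOLLOW[B]={$}  FOLLOW[C]={$,a}
pass 2: done
  FOLLOW[S]={$}  FOLLOW[A]={$}  FOLLOW[B]={$}  FOLLOW[C]={$,a}

FOLLOW(C) = ["$", "a"]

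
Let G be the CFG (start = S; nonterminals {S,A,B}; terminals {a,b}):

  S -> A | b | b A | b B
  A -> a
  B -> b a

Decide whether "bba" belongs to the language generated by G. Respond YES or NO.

CNF form of G:
  S -> T0 A | T0 B | a | b
  A -> a
  B -> T0 T1
  T0 -> b
  T1 -> a

CYK fill:
  cell(0,0) b: {S,T0}  orig:{S}
  cell(1,1) b: {S,T0}  orig:{S}
  cell(2,2) a: {A,S,T1}  orig:{A,S}
  cell(0,1) bb: ∅
  cell(1,2) ba: {B,S}
  cell(0,2) bba: {S}

S ∈ T[0,2] ⇒ YES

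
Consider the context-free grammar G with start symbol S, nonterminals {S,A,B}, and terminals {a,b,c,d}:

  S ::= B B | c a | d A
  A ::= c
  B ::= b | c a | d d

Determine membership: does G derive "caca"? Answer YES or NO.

CNF form of G:
  S -> B B | T0 T1 | T2 A
  A -> c
  B -> T0 T1 | T2 T2 | b
  T0 -> c
  T1 -> a
  T2 -> d

CYK fill:
  [0..0]={A,T0}  "c"  orig:{A}
  [1..1]={T1}  "a"  orig:{}
  [2..2]={A,T0}  "c"  orig:{A}
  [3..3]={T1}  "a"  orig:{}
  [0..1]={B,S}  "ca"
  [1..2]=∅  "ac"
  [2..3]={B,S}  "ca"
  [0..2]=∅  "cac"
  [1..3]=∅  "aca"
  [0..3]={S}  "caca"

S ∈ T[0,3] ⇒ YES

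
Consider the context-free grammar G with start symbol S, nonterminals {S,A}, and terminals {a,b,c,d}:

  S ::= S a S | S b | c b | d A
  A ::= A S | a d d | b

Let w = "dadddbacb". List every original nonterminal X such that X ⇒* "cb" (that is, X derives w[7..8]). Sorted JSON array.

Convert to CNF:
  S -> S T2 | S X5 | T1 A | T3 T2
  A -> A S | T0 X4 | b
  T0 -> a
  T1 -> d
  T2 -> b
  T3 -> c
  X4 -> T1 T1
  X5 -> T0 S

CYK table (by increasing span) (cells [i..j] with 7 ≤ i ≤ j ≤ 8 only):
  cell(7,7) c: {T3}  orig:{}
  cell(8,8) b: {A,T2}  orig:{A}
  cell(7,8) cb: {S}

Original NTs in T[7,8] deriving "cb": ["S"]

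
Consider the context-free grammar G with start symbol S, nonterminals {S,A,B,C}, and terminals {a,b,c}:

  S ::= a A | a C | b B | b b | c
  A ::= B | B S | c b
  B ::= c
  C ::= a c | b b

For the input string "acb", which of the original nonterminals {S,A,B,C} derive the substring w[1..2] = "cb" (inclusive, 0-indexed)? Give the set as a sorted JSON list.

CNF form of G:
  S -> T1 B | T1 T1 | T2 A | T2 C | c
  A -> B S | T0 T1 | c
  B -> c
  C -> T1 T1 | T2 T0
  T0 -> c
  T1 -> b
  T2 -> a

CYK table (by increasing span) (cells [i..j] with 1 ≤ i ≤ j ≤ 2 only):
  T[1,1] 'c' = {A,B,S,T0}  orig:{A,B,S}
  T[2,2] 'b' = {T1}  orig:{}
  T[1,2] 'cb' = {A}

Original NTs in T[1,2] deriving "cb": ["A"]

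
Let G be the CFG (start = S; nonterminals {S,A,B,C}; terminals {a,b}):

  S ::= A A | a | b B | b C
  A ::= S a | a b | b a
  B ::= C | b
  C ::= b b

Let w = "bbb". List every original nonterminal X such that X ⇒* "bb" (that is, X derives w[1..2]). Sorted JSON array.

Convert to CNF:
  S -> A A | T1 B | T1 C | a
  A -> S T0 | T0 T1 | T1 T0
  B -> T1 T1 | b
  C -> T1 T1
  T0 -> a
  T1 -> b

CYK fill — only the sub-triangle for w[1..2]:
  T[1,1] 'b' = {B,T1}  orig:{B}
  T[2,2] 'b' = {B,T1}  orig:{B}
  T[1,2] 'bb' = {B,C,S}

Original NTs in T[1,2] deriving "bb": ["B", "C", "S"]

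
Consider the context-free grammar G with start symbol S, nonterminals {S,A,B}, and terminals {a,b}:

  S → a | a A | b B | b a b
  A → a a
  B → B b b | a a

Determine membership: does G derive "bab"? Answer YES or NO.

Convert to CNF:
  S -> T0 A | T1 B | T1 X3 | a
  A -> T0 T0
  B -> B X2 | T0 T0
  T0 -> a
  T1 -> b
  X2 -> T1 T1
  X3 -> T0 T1

CYK table (by increasing span):
  [0..0]={T1}  "b"  orig:{}
  [1..1]={S,T0}  "a"  orig:{S}
  [2..2]={T1}  "b"  orig:{}
  [0..1]=∅  "ba"
  [1..2]={X3}  "ab"  orig:{}
  [0..2]={S}  "bab"

S ∈ T[0,2] ⇒ YES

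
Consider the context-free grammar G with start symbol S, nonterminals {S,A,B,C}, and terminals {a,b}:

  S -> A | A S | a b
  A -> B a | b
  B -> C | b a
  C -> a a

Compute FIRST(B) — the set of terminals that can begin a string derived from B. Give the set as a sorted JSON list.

Compute FIRST by fixpoint:
pass 1:
  A via A→b: +{b}
  B via B→b a: +{b}
  C via C→a a: +{a}
  S via S→A: +{b}
  S via S→a b: +{a}
  FIRST[S]={a,b}  FIRST[A]={b}  FIRST[B]={b}  FIRST[C]={a}
pass 2:
  B via B→C: +{a}
  FIRST[S]={a,b}  FIRST[A]={b}  FIRST[B]={a,b}  FIRST[C]={a}
pass 3:
  A via A→B a: +{a}
  FIRST[S]={a,b}  FIRST[A]={a,b}  FIRST[B]={a,b}  FIRST[C]={a}
pass 4: done
  FIRST[S]={a,b}  FIRST[A]={a,b}  FIRST[B]={a,b}  FIRST[C]={a}

FIRST(B) = ["a", "b"]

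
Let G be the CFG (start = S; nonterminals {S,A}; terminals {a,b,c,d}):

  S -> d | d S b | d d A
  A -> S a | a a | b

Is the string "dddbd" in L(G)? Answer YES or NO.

Convert to CNF:
  S -> T1 X3 | T1 X4 | d
  A -> S T0 | T0 T0 | b
  T0 -> a
  T1 -> d
  T2 -> b
  X3 -> S T2
  X4 -> T1 A

Fill CYK table bottom-up:
  [0..0]={S,T1}  "d"  orig:{S}
  [1..1]={S,T1}  "d"  orig:{S}
  [2..2]={S,T1}  "d"  orig:{S}
  [3..3]={A,T2}  "b"  orig:{A}
  [4..4]={S,T1}  "d"  orig:{S}
  [0..1]=∅  "dd"
  [1..2]=∅  "dd"
  [2..3]={X3,X4}  "db"  orig:{}
  [3..4]=∅  "bd"
  [0..2]=∅  "ddd"
  [1..3]={S}  "ddb"
  [2..4]=∅  "dbd"
  [0..3]=∅  "dddb"
  [1..4]=∅  "ddbd"
  [0..4]=∅  "dddbd"

S ∉ T[0,4] ⇒ NO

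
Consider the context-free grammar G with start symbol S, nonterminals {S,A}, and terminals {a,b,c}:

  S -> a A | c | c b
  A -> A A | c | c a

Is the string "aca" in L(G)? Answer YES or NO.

Convert to CNF:
  S -> T0 T2 | T1 A | c
  A -> A A | T0 T1 | c
  T0 -> c
  T1 -> a
  T2 -> b

CYK fill:
  [0..0]={T1}  "a"  orig:{}
  [1..1]={A,S,T0}  "c"  orig:{A,S}
  [2..2]={T1}  "a"  orig:{}
  [0..1]={S}  "ac"
  [1..2]={A}  "ca"
  [0..2]={S}  "aca"

S ∈ T[0,2] ⇒ YES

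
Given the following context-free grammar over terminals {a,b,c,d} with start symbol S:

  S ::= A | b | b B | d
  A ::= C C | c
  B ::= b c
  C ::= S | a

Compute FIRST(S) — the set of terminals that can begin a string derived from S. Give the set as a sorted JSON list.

Compute FIRST by fixpoint:
iter 1:
  A via A→c: +{c}
  B via B→b c: +{b}
  C via C→a: +{a}
  S via S→A: +{c}
  S via S→b: +{b}
  S via S→d: +{d}
  FIRST(S)={b,c,d}  FIRST(A)={c}  FIRST(B)={b}  FIRST(C)={a}
iter 2:
  A via A→C C: +{a}
  C via C→S: +{b,c,d}
  S via S→A: +{a}
  FIRST(S)={a,b,c,d}  FIRST(A)={a,c}  FIRST(B)={b}  FIRST(C)={a,b,c,d}
iter 3:
  A via A→C C: +{b,d}
  FIRST(S)={a,b,c,d}  FIRST(A)={a,b,c,d}  FIRST(B)={b}  FIRST(C)={a,b,c,d}
iter 4: (stable)
  FIRST(S)={a,b,c,d}  FIRST(A)={a,b,c,d}  FIRST(B)={b}  FIRST(C)={a,b,c,d}

FIRST(S) = ["a", "b", "c", "d"]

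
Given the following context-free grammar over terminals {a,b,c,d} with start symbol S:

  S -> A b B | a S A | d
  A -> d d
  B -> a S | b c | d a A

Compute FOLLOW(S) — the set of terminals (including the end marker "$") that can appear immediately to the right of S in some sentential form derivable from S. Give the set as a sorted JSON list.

FIRST sets, iterate to fixpoint:
pass 1:
  A via A→d d: +{d}
  B via B→a S: +{a}
  B via B→b c: +{b}
  B via B→d a A: +{d}
  S via S→A b B: +{d}
  S via S→a S A: +{a}
  S: {a,d}  A: {d}  B: {a,b,d}
pass 2: done
  S: {a,d}  A: {d}  B: {a,b,d}

FOLLOW sets:
seed FOLLOW(S) with $
iter 1:
  S→A b B: FOLLOW(A) ⊇ FIRST(b) = {b}; new: +{b}
  S→A b B: FOLLOW(B) ⊇ FOLLOW(S) ⊇ {$}; new: +{$}
  S→a S A: FOLLOW(S) ⊇ FIRST(A) = {d}; new: +{d}
  S→a S A: FOLLOW(A) ⊇ FOLLOW(S) ⊇ {$,d}; new: +{$,d}
  FOLLOW(S)={$,d}  FOLLOW(A)={$,b,d}  FOLLOW(B)={$}
iter 2:
  S→A b B: FOLLOW(B) ⊇ FOLLOW(S) ⊇ {$,d}; new: +{d}
  FOLLOW(S)={$,d}  FOLLOW(A)={$,b,d}  FOLLOW(B)={$,d}
iter 3: (no change)
  FOLLOW(S)={$,d}  FOLLOW(A)={$,b,d}  FOLLOW(B)={$,d}

FOLLOW(S) = ["$", "d"]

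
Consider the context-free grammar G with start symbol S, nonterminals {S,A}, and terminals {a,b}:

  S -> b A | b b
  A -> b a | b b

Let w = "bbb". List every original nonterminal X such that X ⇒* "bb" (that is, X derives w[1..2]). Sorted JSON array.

Convert to CNF:
  S -> T0 A | T0 T0
  A -> T0 T0 | T0 T1
  T0 -> b
  T1 -> a

Fill CYK table bottom-up (cells [i..j] with 1 ≤ i ≤ j ≤ 2 only):
  T[1,1] 'b' = {T0}  orig:{}
  T[2,2] 'b' = {T0}  orig:{}
  T[1,2] 'bb' = {A,S}

Original NTs in T[1,2] deriving "bb": ["A", "S"]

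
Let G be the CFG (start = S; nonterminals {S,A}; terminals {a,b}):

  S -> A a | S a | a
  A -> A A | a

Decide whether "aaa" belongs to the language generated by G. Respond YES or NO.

Convert to CNF:
  S -> A T0 | S T0 | a
  A -> A A | a
  T0 -> a

CYK fill:
  T[0,0] 'a' = {A,S,T0}  orig:{A,S}
  T[1,1] 'a' = {A,S,T0}  orig:{A,S}
  T[2,2] 'a' = {A,S,T0}  orig:{A,S}
  T[0,1] 'aa' = {A,S}
  T[1,2] 'aa' = {A,S}
  T[0,2] 'aaa' = {A,S}

S ∈ T[0,2] ⇒ YES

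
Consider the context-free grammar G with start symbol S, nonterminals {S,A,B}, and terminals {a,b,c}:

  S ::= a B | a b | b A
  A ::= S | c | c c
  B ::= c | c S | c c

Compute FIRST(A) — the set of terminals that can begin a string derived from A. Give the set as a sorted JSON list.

Compute FIRST by fixpoint:
iter 1:
  A via A→c: +{c}
  B via B→c: +{c}
  S via S→a B: +{a}
  S via S→b A: +{b}
  FIRST(S)={a,b}  FIRST(A)={c}  FIRST(B)={c}
iter 2:
  A via A→S: +{a,b}
  FIRST(S)={a,b}  FIRST(A)={a,b,c}  FIRST(B)={c}
iter 3: (no change)
  FIRST(S)={a,b}  FIRST(A)={a,b,c}  FIRST(B)={c}

FIRST(A) = ["a", "b", "c"]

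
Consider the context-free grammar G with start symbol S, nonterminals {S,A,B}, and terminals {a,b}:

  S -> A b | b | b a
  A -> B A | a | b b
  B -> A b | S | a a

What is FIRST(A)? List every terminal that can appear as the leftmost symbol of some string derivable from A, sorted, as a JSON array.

FIRST iteration:
[1]
  A via A→a: +{a}
  A via A→b b: +{b}
  B via B→A b: +{a,b}
  S via S→A b: +{a,b}
  FIRST[S]={a,b}  FIRST[A]={a,b}  FIRST[B]={a,b}
[2] — fixpoint
  FIRST[S]={a,b}  FIRST[A]={a,b}  FIRST[B]={a,b}

FIRST(A) = ["a", "b"]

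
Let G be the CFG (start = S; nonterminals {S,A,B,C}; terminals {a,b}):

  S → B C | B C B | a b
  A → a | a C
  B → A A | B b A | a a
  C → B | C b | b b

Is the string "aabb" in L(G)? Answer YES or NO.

Convert to CNF:
  S -> B C | B X4 | T0 T1
  A -> T0 C | a
  B -> A A | B X2 | T0 T0
  C -> A A | B X3 | C T1 | T0 T0 | T1 T1
  T0 -> a
  T1 -> b
  X2 -> T1 A
  X3 -> T1 A
  X4 -> C B

CYK fill:
  T[0,0] 'a' = {A,T0}  orig:{A}
  T[1,1] 'a' = {A,T0}  orig:{A}
  T[2,2] 'b' = {T1}  orig:{}
  T[3,3] 'b' = {T1}  orig:{}
  T[0,1] 'aa' = {B,C}
  T[1,2] 'ab' = {S}
  T[2,3] 'bb' = {C}
  T[0,2] 'aab' = {C}
  T[1,3] 'abb' = {A}
  T[0,3] 'aabb' = {B,C,S}

S ∈ T[0,3] ⇒ YES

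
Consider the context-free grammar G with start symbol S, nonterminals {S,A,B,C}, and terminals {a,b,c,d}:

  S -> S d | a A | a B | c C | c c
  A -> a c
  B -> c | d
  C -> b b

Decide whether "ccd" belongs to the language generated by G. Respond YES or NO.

Convert to CNF:
  S -> S T3 | T0 A | T0 B | T1 C | T1 T1
  A -> T0 T1
  B -> c | d
  C -> T2 T2
  T0 -> a
  T1 -> c
  T2 -> b
  T3 -> d

CYK fill:
  T[0,0] 'c' = {B,T1}  orig:{B}
  T[1,1] 'c' = {B,T1}  orig:{B}
  T[2,2] 'd' = {B,T3}  orig:{B}
  T[0,1] 'cc' = {S}
  T[1,2] 'cd' = ∅
  T[0,2] 'ccd' = {S}

S ∈ T[0,2] ⇒ YES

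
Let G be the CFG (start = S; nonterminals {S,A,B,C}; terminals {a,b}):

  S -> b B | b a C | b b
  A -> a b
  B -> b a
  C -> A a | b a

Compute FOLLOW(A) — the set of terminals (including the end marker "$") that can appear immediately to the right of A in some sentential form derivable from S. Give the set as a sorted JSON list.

Compute FIRST by fixpoint:
[1]
  A via A→a b: +{a}
  B via B→b a: +{b}
  C via C→A a: +{a}
  C via C→b a: +{b}
  S via S→b B: +{b}
  FIRST[S]={b}  FIRST[A]={a}  FIRST[B]={b}  FIRST[C]={a,b}
[2] (no change)
  FIRST[S]={b}  FIRST[A]={a}  FIRST[B]={b}  FIRST[C]={a,b}

FOLLOW iteration:
initialize: $ ∈ FOLLOW(S)
pass 1:
  C→A a: FOLLOW(A) ⊇ FIRST(a) = {a}; new: +{a}
  S→b B: FOLLOW(B) ⊇ FOLLOW(S) ⊇ {$}; new: +{$}
  S→b a C: FOLLOW(C) ⊇ FOLLOW(S) ⊇ {$}; new: +{$}
  FOLLOW(S)={$}  FOLLOW(A)={a}  FOLLOW(B)={$}  FOLLOW(C)={$}
pass 2: (no change)
  FOLLOW(S)={$}  FOLLOW(A)={a}  FOLLOW(B)={$}  FOLLOW(C)={$}

FOLLOW(A) = ["a"]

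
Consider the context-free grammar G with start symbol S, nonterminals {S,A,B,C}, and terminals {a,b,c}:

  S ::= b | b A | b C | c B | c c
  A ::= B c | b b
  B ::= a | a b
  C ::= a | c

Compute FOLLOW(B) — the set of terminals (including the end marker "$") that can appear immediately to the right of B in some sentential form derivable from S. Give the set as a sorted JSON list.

FIRST iteration:
[1]
  A via A→b b: +{b}
  B via B→a: +{a}
  C via C→a: +{a}
  C via C→c: +{c}
  S via S→b: +{b}
  S via S→c B: +{c}
  FIRST(S)={b,c}  FIRST(A)={b}  FIRST(B)={a}  FIRST(C)={a,c}
[2]
  A via A→B c: +{a}
  FIRST(S)={b,c}  FIRST(A)={a,b}  FIRST(B)={a}  FIRST(C)={a,c}
[3] done
  FIRST(S)={b,c}  FIRST(A)={a,b}  FIRST(B)={a}  FIRST(C)={a,c}

FOLLOW iteration:
initialize: $ ∈ FOLLOW(S)
iter 1:
  A→B c: FOLLOW(B) ⊇ FIRST(c) = {c}; new: +{c}
  S→b A: FOLLOW(A) ⊇ FOLLOW(S) ⊇ {$}; new: +{$}
  S→b C: FOLLOW(C) ⊇ FOLLOW(S) ⊇ {$}; new: +{$}
  S→c B: FOLLOW(B) ⊇ FOLLOW(S) ⊇ {$}; new: +{$}
  FOLLOW(S)={$}  FOLLOW(A)={$}  FOLLOW(B)={$,c}  FOLLOW(C)={$}
iter 2: — fixpoint
  FOLLOW(S)={$}  FOLLOW(A)={$}  FOLLOW(B)={$,c}  FOLLOW(C)={$}

FOLLOW(B) = ["$", "c"]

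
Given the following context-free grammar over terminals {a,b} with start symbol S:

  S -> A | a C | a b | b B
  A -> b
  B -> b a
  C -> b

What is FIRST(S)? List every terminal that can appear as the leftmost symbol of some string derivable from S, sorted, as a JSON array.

Compute FIRST by fixpoint:
pass 1:
  A via A→b: +{b}
  B via B→b a: +{b}
  C via C→b: +{b}
  S via S→A: +{b}
  S via S→a C: +{a}
  S: {a,b}  A: {b}  B: {b}  C: {b}
pass 2: — fixpoint
  S: {a,b}  A: {b}  B: {b}  C: {b}

FIRST(S) = ["a", "b"]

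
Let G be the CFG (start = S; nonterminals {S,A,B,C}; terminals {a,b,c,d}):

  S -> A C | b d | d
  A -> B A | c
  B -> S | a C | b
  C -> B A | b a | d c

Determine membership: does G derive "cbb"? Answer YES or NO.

CNF form of G:
  S -> A C | T1 T2 | d
  A -> B A | c
  B -> A C | T0 C | T1 T2 | b | d
  C -> B A | T1 T0 | T2 T3
  T0 -> a
  T1 -> b
  T2 -> d
  T3 -> c

CYK table (by increasing span):
  T[0,0] 'c' = {A,T3}  orig:{A}
  T[1,1] 'b' = {B,T1}  orig:{B}
  T[2,2] 'b' = {B,T1}  orig:{B}
  T[0,1] 'cb' = ∅
  T[1,2] 'bb' = ∅
  T[0,2] 'cbb' = ∅

S ∉ T[0,2] ⇒ NO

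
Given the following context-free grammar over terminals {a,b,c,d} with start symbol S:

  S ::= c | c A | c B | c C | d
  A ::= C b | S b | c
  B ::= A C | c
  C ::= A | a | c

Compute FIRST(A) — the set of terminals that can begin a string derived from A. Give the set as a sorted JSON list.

FIRST sets, iterate to fixpoint:
round 1:
  A via A→c: +{c}
  B via B→A C: +{c}
  C via C→A: +{c}
  C via C→a: +{a}
  S via S→c: +{c}
  S via S→d: +{d}
  S: {c,d}  A: {c}  B: {c}  C: {a,c}
round 2:
  A via A→C b: +{a}
  A via A→S b: +{d}
  B via B→A C: +{a,d}
  C via C→A: +{d}
  S: {c,d}  A: {a,c,d}  B: {a,c,d}  C: {a,c,d}
round 3: (no change)
  S: {c,d}  A: {a,c,d}  B: {a,c,d}  C: {a,c,d}

FIRST(A) = ["a", "c", "d"]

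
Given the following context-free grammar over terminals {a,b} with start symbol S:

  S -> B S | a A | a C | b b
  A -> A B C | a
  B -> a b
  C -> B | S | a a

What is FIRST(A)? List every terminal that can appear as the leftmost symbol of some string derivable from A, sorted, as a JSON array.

Compute FIRST by fixpoint:
[1]
  A via A→a: +{a}
  B via B→a b: +{a}
  C via C→B: +{a}
  S via S→B S: +{a}
  S via S→b b: +{b}
  FIRST[S]={a,b}  FIRST[A]={a}  FIRST[B]={a}  FIRST[C]={a}
[2]
  C via C→S: +{b}
  FIRST[S]={a,b}  FIRST[A]={a}  FIRST[B]={a}  FIRST[C]={a,b}
[3] (stable)
  FIRST[S]={a,b}  FIRST[A]={a}  FIRST[B]={a}  FIRST[C]={a,b}

FIRST(A) = ["a"]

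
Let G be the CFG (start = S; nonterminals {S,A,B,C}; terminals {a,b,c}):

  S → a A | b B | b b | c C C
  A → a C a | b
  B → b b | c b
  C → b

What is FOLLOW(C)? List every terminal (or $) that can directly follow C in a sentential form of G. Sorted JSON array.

FIRST iteration:
round 1:
  A via A→a C a: +{a}
  A via A→b: +{b}
  B via B→b b: +{b}
  B via B→c b: +{c}
  C via C→b: +{b}
  S via S→a A: +{a}
  S via S→b B: +{b}
  S via S→c C C: +{c}
  FIRST[S]={a,b,c}  FIRST[A]={a,b}  FIRST[B]={b,c}  FIRST[C]={b}
round 2: done
  FIRST[S]={a,b,c}  FIRST[A]={a,b}  FIRST[B]={b,c}  FIRST[C]={b}

FOLLOW sets:
seed FOLLOW(S) with $
pass 1:
  A→a C a: FOLLOW(C) ⊇ FIRST(a) = {a}; new: +{a}
  S→a A: FOLLOW(A) ⊇ FOLLOW(S) ⊇ {$}; new: +{$}
  S→b B: FOLLOW(B) ⊇ FOLLOW(S) ⊇ {$}; new: +{$}
  S→c C C: FOLLOW(C) ⊇ FIRST(C) = {b}; new: +{b}
  S→c C C: FOLLOW(C) ⊇ FOLLOW(S) ⊇ {$}; new: +{$}
  FOLLOW(S)={$}  FOLLOW(A)={$}  FOLLOW(B)={$}  FOLLOW(C)={$,a,b}
pass 2: (no change)
  FOLLOW(S)={$}  FOLLOW(A)={$}  FOLLOW(B)={$}  FOLLOW(C)={$,a,b}

FOLLOW(C) = ["$", "a", "b"]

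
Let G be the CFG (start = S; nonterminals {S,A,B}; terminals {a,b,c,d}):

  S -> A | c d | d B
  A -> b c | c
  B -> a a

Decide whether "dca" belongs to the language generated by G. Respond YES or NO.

CNF form of G:
  S -> T0 T1 | T1 T3 | T3 B | c
  A -> T0 T1 | c
  B -> T2 T2
  T0 -> b
  T1 -> c
  T2 -> a
  T3 -> d

CYK table (by increasing span):
  cell(0,0) d: {T3}  orig:{}
  cell(1,1) c: {A,S,T1}  orig:{A,S}
  cell(2,2) a: {T2}  orig:{}
  cell(0,1) dc: ∅
  cell(1,2) ca: ∅
  cell(0,2) dca: ∅

S ∉ T[0,2] ⇒ NO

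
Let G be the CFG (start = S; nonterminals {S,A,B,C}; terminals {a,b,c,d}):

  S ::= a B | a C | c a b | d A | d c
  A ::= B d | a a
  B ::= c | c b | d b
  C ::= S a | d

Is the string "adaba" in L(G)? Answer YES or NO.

CNF form of G:
  S -> T0 A | T0 T2 | T1 B | T1 C | T2 X4
  A -> B T0 | T1 T1
  B -> T0 T3 | T2 T3 | c
  C -> S T1 | d
  T0 -> d
  T1 -> a
  T2 -> c
  T3 -> b
  X4 -> T1 T3

Fill CYK table bottom-up:
  [0..0]={T1}  "a"  orig:{}
  [1..1]={C,T0}  "d"  orig:{C}
  [2..2]={T1}  "a"  orig:{}
  [3..3]={T3}  "b"  orig:{}
  [4..4]={T1}  "a"  orig:{}
  [0..1]={S}  "ad"
  [1..2]=∅  "da"
  [2..3]={X4}  "ab"  orig:{}
  [3..4]=∅  "ba"
  [0..2]={C}  "ada"
  [1..3]=∅  "dab"
  [2..4]=∅  "aba"
  [0..3]=∅  "adab"
  [1..4]=∅  "daba"
  [0..4]=∅  "adaba"

S ∉ T[0,4] ⇒ NO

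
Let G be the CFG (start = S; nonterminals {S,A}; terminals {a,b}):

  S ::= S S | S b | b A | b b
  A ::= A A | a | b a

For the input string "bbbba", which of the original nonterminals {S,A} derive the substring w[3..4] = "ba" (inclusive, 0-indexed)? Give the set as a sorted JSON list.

Convert to CNF:
  S -> S S | S T0 | T0 A | T0 T0
  A -> A A | T0 T1 | a
  T0 -> b
  T1 -> a

Fill CYK table bottom-up (cells [i..j] with 3 ≤ i ≤ j ≤ 4 only):
  T[3,3] 'b' = {T0}  orig:{}
  T[4,4] 'a' = {A,T1}  orig:{A}
  T[3,4] 'ba' = {A,S}

Original NTs in T[3,4] deriving "ba": ["A", "S"]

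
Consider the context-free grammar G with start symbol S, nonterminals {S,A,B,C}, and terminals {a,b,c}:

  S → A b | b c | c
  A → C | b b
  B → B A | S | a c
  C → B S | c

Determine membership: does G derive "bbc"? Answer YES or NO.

CNF form of G:
  S -> A T0 | T0 T2 | c
  A -> B S | T0 T0 | c
  B -> A T0 | B A | T0 T2 | T1 T2 | c
  C -> B S | c
  T0 -> b
  T1 -> a
  T2 -> c

CYK fill:
  cell(0,0) b: {T0}  orig:{}
  cell(1,1) b: {T0}  orig:{}
  cell(2,2) c: {A,B,C,S,T2}  orig:{A,B,C,S}
  cell(0,1) bb: {A}
  cell(1,2) bc: {B,S}
  cell(0,2) bbc: ∅

S ∉ T[0,2] ⇒ NO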